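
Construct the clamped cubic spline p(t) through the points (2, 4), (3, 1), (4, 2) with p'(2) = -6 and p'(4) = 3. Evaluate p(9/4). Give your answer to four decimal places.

2.7227

Let M_i = p''(x_i). Step sizes h_i = 1, 1; slopes of the chords Δ_i = (y_(i+1) - y_i)/h_i = -3, 1.
  1·M_0 + 4·M_1 + 1·M_2 = 6(Δ_1 - Δ_0) = 24
Clamped end conditions give two more equations: 2h_0·M_0 + h_0·M_1 = 6(Δ_0 - p'(2)) = 18 and h_1·M_1 + 2h_1·M_2 = 6(p'(4) - Δ_1) = 12.
Solving the tridiagonal system: M_0 = 15/2, M_1 = 3, M_2 = 9/2.
On [2, 3], p(t) = 4 - 6·(t - 2) + 15/4·(t - 2)² - 3/4·(t - 2)³.
With (t - 2) = 1/4: p(9/4) = 697/256.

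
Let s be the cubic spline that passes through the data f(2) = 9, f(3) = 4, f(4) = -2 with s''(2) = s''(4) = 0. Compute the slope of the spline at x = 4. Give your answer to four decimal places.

Write M_i for s''(x_i). With h_i = 1, 1 and divided differences Δ_i = -5, -6, the continuity of s' gives the tridiagonal system
  1·M_0 + 4·M_1 + 1·M_2 = 6(Δ_1 - Δ_0) = -6
Natural end conditions: M_0 = M_2 = 0.
Solving: M_0 = 0, M_1 = -3/2, M_2 = 0.
On [3, 4], s'(x) = b_1 + 2c_1·(x - 3) + 3d_1·(x - 3)² with b_1 = Δ_1 - h_1(2M_1 + M_2)/6 = -11/2, c_1 = M_1/2 = -3/4, d_1 = (M_2 - M_1)/(6h_1) = 1/4. So s'(4) = -25/4.

-6.2500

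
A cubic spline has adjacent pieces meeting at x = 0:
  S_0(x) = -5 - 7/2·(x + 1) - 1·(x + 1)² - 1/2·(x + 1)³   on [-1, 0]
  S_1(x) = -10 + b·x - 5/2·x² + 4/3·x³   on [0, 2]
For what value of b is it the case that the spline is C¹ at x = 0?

S_0'(x) = -7/2 - 2·(x + 1) - 3/2·(x + 1)², so S_0'(0) = -7. On the right, S_1'(0) = b, so b = -7.

-7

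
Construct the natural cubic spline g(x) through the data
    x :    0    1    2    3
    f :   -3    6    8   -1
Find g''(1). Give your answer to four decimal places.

Write M_i for g''(x_i). With h_i = 1, 1, 1 and divided differences Δ_i = 9, 2, -9, the continuity of g' gives the tridiagonal system
  1·M_0 + 4·M_1 + 1·M_2 = 6(Δ_1 - Δ_0) = -42
  1·M_1 + 4·M_2 + 1·M_3 = 6(Δ_2 - Δ_1) = -66
Natural end conditions: M_0 = M_3 = 0.
Solving the tridiagonal system: M_0 = 0, M_1 = -34/5, M_2 = -74/5, M_3 = 0.

-6.8000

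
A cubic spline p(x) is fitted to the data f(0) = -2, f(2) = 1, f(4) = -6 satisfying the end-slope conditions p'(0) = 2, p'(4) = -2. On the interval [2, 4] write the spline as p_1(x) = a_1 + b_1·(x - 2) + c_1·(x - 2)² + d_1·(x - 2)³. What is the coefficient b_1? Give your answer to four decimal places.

-1.5000

Write M_i for p''(x_i). With h_i = 2, 2 and divided differences Δ_i = 3/2, -7/2, the continuity of p' gives the tridiagonal system
  2·M_0 + 8·M_1 + 2·M_2 = 6(Δ_1 - Δ_0) = -30
Clamped end conditions give two more equations: 2h_0·M_0 + h_0·M_1 = 6(Δ_0 - p'(0)) = -3 and h_1·M_1 + 2h_1·M_2 = 6(p'(4) - Δ_1) = 9.
Solving the tridiagonal system: M_0 = 2, M_1 = -11/2, M_2 = 5.
On [2, 4], with p_1(x) = a_1 + b_1·(x - 2) + c_1·(x - 2)² + d_1·(x - 2)³: c_1 = M_1/2 = -11/4, d_1 = (M_2 - M_1)/(6h_1) = 7/8, b_1 = Δ_1 - h_1(2M_1 + M_2)/6 = -3/2.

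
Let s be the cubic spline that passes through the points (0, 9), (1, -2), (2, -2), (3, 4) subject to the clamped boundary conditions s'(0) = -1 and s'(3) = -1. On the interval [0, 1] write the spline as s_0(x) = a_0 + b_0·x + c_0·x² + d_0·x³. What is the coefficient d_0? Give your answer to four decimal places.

Let σ_i = s''(x_i). Step sizes h_i = 1, 1, 1; slopes of the chords Δ_i = (y_(i+1) - y_i)/h_i = -11, 0, 6.
  1·σ_0 + 4·σ_1 + 1·σ_2 = 6(Δ_1 - Δ_0) = 66
  1·σ_1 + 4·σ_2 + 1·σ_3 = 6(Δ_2 - Δ_1) = 36
Clamped end conditions give two more equations: 2h_0·σ_0 + h_0·σ_1 = 6(Δ_0 - s'(0)) = -60 and h_2·σ_2 + 2h_2·σ_3 = 6(s'(3) - Δ_2) = -42.
Forward elimination and back-substitution give σ_0 = -212/5, σ_1 = 124/5, σ_2 = 46/5, σ_3 = -128/5.
On [0, 1], with s_0(x) = a_0 + b_0·x + c_0·x² + d_0·x³: c_0 = σ_0/2 = -106/5, d_0 = (σ_1 - σ_0)/(6h_0) = 56/5, b_0 = Δ_0 - h_0(2σ_0 + σ_1)/6 = -1.

11.2000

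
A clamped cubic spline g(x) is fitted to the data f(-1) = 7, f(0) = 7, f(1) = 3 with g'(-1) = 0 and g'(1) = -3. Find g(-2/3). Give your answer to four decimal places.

Put σ_i = g'' at the i-th knot. Here h = (1, 1) and Δ = (0, -4), so the interior equations h_(i-1)·σ_(i-1) + 2(h_(i-1)+h_i)·σ_i + h_i·σ_(i+1) = 6(Δ_i − Δ_(i-1)) read
  1·σ_0 + 4·σ_1 + 1·σ_2 = 6(Δ_1 - Δ_0) = -24
Clamped end conditions give two more equations: 2h_0·σ_0 + h_0·σ_1 = 6(Δ_0 - g'(-1)) = 0 and h_1·σ_1 + 2h_1·σ_2 = 6(g'(1) - Δ_1) = 6.
Solving: σ_0 = 9/2, σ_1 = -9, σ_2 = 15/2.
On [-1, 0], g(x) = 7 + 0·(x + 1) + 9/4·(x + 1)² - 9/4·(x + 1)³.
With (x + 1) = 1/3: g(-2/3) = 43/6.

7.1667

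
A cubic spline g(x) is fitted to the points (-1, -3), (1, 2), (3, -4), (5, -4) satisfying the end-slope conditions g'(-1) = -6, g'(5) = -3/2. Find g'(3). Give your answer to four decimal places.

-2.3000

Let M_i = g''(x_i). Step sizes h_i = 2, 2, 2; slopes of the chords Δ_i = (y_(i+1) - y_i)/h_i = 5/2, -3, 0.
  2·M_0 + 8·M_1 + 2·M_2 = 6(Δ_1 - Δ_0) = -33
  2·M_1 + 8·M_2 + 2·M_3 = 6(Δ_2 - Δ_1) = 18
Clamped end conditions give two more equations: 2h_0·M_0 + h_0·M_1 = 6(Δ_0 - g'(-1)) = 51 and h_2·M_2 + 2h_2·M_3 = 6(g'(5) - Δ_2) = -9.
Solving the tridiagonal system: M_0 = 89/5, M_1 = -101/10, M_2 = 61/10, M_3 = -53/10.
On [3, 5], g'(x) = b_2 + 2c_2·(x - 3) + 3d_2·(x - 3)² with b_2 = Δ_2 - h_2(2M_2 + M_3)/6 = -23/10, c_2 = M_2/2 = 61/20, d_2 = (M_3 - M_2)/(6h_2) = -19/20. So g'(3) = -23/10.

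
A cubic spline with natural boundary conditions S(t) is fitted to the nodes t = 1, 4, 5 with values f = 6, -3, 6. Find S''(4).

9

With m_i denoting the second derivative at x_i, h_i = 3, 1, and Δ_i = (y_(i+1) − y_i)/h_i = -3, 9:
  3·m_0 + 8·m_1 + 1·m_2 = 6(Δ_1 - Δ_0) = 72
Natural end conditions: m_0 = m_2 = 0.
Solving the tridiagonal system: m_0 = 0, m_1 = 9, m_2 = 0.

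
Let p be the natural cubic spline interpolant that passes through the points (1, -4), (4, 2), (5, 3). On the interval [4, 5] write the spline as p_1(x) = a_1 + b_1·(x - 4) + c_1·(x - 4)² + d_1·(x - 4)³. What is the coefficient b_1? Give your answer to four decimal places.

Put M_i = p'' at the i-th knot. Here h = (3, 1) and Δ = (2, 1), so the interior equations h_(i-1)·M_(i-1) + 2(h_(i-1)+h_i)·M_i + h_i·M_(i+1) = 6(Δ_i − Δ_(i-1)) read
  3·M_0 + 8·M_1 + 1·M_2 = 6(Δ_1 - Δ_0) = -6
Natural end conditions: M_0 = M_2 = 0.
Solving: M_0 = 0, M_1 = -3/4, M_2 = 0.
On [4, 5], with p_1(x) = a_1 + b_1·(x - 4) + c_1·(x - 4)² + d_1·(x - 4)³: c_1 = M_1/2 = -3/8, d_1 = (M_2 - M_1)/(6h_1) = 1/8, b_1 = Δ_1 - h_1(2M_1 + M_2)/6 = 5/4.

1.2500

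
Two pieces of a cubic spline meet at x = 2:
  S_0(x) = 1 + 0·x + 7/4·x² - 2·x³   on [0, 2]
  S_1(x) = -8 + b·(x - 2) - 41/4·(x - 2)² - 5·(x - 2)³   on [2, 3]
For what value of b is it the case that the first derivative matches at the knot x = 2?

-17

S_0'(x) = 0 + 7/2·x - 6·x², so S_0'(2) = -17. On the right, S_1'(2) = b, so b = -17.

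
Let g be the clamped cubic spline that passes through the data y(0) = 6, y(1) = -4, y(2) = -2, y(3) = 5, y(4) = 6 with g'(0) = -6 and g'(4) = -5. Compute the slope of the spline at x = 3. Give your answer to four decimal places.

5.5179

Put m_i = g'' at the i-th knot. Here h = (1, 1, 1, 1) and Δ = (-10, 2, 7, 1), so the interior equations h_(i-1)·m_(i-1) + 2(h_(i-1)+h_i)·m_i + h_i·m_(i+1) = 6(Δ_i − Δ_(i-1)) read
  1·m_0 + 4·m_1 + 1·m_2 = 6(Δ_1 - Δ_0) = 72
  1·m_1 + 4·m_2 + 1·m_3 = 6(Δ_2 - Δ_1) = 30
  1·m_2 + 4·m_3 + 1·m_4 = 6(Δ_3 - Δ_2) = -36
Clamped end conditions give two more equations: 2h_0·m_0 + h_0·m_1 = 6(Δ_0 - g'(0)) = -24 and h_3·m_3 + 2h_3·m_4 = 6(g'(4) - Δ_3) = -36.
Solving the tridiagonal system: m_0 = -659/28, m_1 = 323/14, m_2 = 13/4, m_3 = -85/14, m_4 = -419/28.
On [3, 4], g'(x) = b_3 + 2c_3·(x - 3) + 3d_3·(x - 3)² with b_3 = Δ_3 - h_3(2m_3 + m_4)/6 = 309/56, c_3 = m_3/2 = -85/28, d_3 = (m_4 - m_3)/(6h_3) = -83/56. So g'(3) = 309/56.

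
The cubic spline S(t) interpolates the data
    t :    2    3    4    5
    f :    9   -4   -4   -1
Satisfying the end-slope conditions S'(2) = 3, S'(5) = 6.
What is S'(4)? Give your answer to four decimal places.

Put σ_i = S'' at the i-th knot. Here h = (1, 1, 1) and Δ = (-13, 0, 3), so the interior equations h_(i-1)·σ_(i-1) + 2(h_(i-1)+h_i)·σ_i + h_i·σ_(i+1) = 6(Δ_i − Δ_(i-1)) read
  1·σ_0 + 4·σ_1 + 1·σ_2 = 6(Δ_1 - Δ_0) = 78
  1·σ_1 + 4·σ_2 + 1·σ_3 = 6(Δ_2 - Δ_1) = 18
Clamped end conditions give two more equations: 2h_0·σ_0 + h_0·σ_1 = 6(Δ_0 - S'(2)) = -96 and h_2·σ_2 + 2h_2·σ_3 = 6(S'(5) - Δ_2) = 18.
Solving the tridiagonal system: σ_0 = -336/5, σ_1 = 192/5, σ_2 = -42/5, σ_3 = 66/5.
On [4, 5], S'(t) = b_2 + 2c_2·(t - 4) + 3d_2·(t - 4)² with b_2 = Δ_2 - h_2(2σ_2 + σ_3)/6 = 18/5, c_2 = σ_2/2 = -21/5, d_2 = (σ_3 - σ_2)/(6h_2) = 18/5. So S'(4) = 18/5.

3.6000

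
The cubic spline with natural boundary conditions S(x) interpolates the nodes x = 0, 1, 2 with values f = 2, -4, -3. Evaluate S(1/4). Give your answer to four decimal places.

Write M_i for S''(x_i). With h_i = 1, 1 and divided differences Δ_i = -6, 1, the continuity of S' gives the tridiagonal system
  1·M_0 + 4·M_1 + 1·M_2 = 6(Δ_1 - Δ_0) = 42
Natural end conditions: M_0 = M_2 = 0.
Hence M_0 = 0, M_1 = 21/2, M_2 = 0.
On [0, 1], S(x) = 2 - 31/4·x + 0·x² + 7/4·x³.
With x = 1/4: S(1/4) = 23/256.

0.0898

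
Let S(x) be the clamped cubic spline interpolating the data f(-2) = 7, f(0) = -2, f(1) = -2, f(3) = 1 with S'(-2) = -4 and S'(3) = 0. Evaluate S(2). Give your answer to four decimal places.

Write m_i for S''(x_i). With h_i = 2, 1, 2 and divided differences Δ_i = -9/2, 0, 3/2, the continuity of S' gives the tridiagonal system
  2·m_0 + 6·m_1 + 1·m_2 = 6(Δ_1 - Δ_0) = 27
  1·m_1 + 6·m_2 + 2·m_3 = 6(Δ_2 - Δ_1) = 9
Clamped end conditions give two more equations: 2h_0·m_0 + h_0·m_1 = 6(Δ_0 - S'(-2)) = -3 and h_2·m_2 + 2h_2·m_3 = 6(S'(3) - Δ_2) = -9.
Hence m_0 = -55/16, m_1 = 43/8, m_2 = 13/8, m_3 = -49/16.
On [1, 3], S(x) = -2 + 23/16·(x - 1) + 13/16·(x - 1)² - 25/64·(x - 1)³.
With (x - 1) = 1: S(2) = -9/64.

-0.1406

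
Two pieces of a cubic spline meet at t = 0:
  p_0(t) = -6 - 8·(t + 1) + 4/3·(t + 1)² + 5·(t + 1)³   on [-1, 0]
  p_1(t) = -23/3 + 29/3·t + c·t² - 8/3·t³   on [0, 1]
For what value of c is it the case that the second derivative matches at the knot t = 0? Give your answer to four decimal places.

16.3333

p_0''(t) = 8/3 + 30·(t + 1), so p_0''(0) = 98/3. On the right, p_1''(0) = 2c, so c = 49/3.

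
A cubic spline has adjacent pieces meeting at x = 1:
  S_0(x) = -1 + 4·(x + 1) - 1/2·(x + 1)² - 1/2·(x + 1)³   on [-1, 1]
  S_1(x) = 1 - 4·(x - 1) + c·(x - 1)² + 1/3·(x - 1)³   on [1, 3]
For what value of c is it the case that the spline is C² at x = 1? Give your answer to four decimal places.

-3.5000

S_0''(x) = -1 - 3·(x + 1), so S_0''(1) = -7. On the right, S_1''(1) = 2c, so c = -7/2.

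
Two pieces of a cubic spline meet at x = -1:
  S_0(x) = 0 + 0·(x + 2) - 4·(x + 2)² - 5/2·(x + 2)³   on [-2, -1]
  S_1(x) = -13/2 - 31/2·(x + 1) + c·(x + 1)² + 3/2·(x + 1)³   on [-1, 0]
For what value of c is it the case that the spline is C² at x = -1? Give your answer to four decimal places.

S_0''(x) = -8 - 15·(x + 2), so S_0''(-1) = -23. On the right, S_1''(-1) = 2c, so c = -23/2.

-11.5000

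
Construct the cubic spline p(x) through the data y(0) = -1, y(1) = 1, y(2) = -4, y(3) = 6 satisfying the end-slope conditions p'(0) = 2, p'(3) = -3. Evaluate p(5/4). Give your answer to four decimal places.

Put M_i = p'' at the i-th knot. Here h = (1, 1, 1) and Δ = (2, -5, 10), so the interior equations h_(i-1)·M_(i-1) + 2(h_(i-1)+h_i)·M_i + h_i·M_(i+1) = 6(Δ_i − Δ_(i-1)) read
  1·M_0 + 4·M_1 + 1·M_2 = 6(Δ_1 - Δ_0) = -42
  1·M_1 + 4·M_2 + 1·M_3 = 6(Δ_2 - Δ_1) = 90
Clamped end conditions give two more equations: 2h_0·M_0 + h_0·M_1 = 6(Δ_0 - p'(0)) = 0 and h_2·M_2 + 2h_2·M_3 = 6(p'(3) - Δ_2) = -78.
Solving the tridiagonal system: M_0 = 184/15, M_1 = -368/15, M_2 = 658/15, M_3 = -914/15.
On [1, 2], p(x) = 1 - 62/15·(x - 1) - 184/15·(x - 1)² + 57/5·(x - 1)³.
With (x - 1) = 1/4: p(5/4) = -199/320.

-0.6219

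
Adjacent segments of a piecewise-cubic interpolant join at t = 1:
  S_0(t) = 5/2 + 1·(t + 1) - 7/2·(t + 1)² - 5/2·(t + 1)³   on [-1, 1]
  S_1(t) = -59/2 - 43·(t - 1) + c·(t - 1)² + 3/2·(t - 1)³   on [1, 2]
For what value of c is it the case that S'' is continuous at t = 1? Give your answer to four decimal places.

-18.5000

S_0''(t) = -7 - 15·(t + 1), so S_0''(1) = -37. On the right, S_1''(1) = 2c, so c = -37/2.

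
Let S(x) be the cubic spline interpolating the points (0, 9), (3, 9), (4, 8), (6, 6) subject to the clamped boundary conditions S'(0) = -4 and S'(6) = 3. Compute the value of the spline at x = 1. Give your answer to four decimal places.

7.1905

Let m_i = S''(x_i). Step sizes h_i = 3, 1, 2; slopes of the chords Δ_i = (y_(i+1) - y_i)/h_i = 0, -1, -1.
  3·m_0 + 8·m_1 + 1·m_2 = 6(Δ_1 - Δ_0) = -6
  1·m_1 + 6·m_2 + 2·m_3 = 6(Δ_2 - Δ_1) = 0
Clamped end conditions give two more equations: 2h_0·m_0 + h_0·m_1 = 6(Δ_0 - S'(0)) = 24 and h_2·m_2 + 2h_2·m_3 = 6(S'(6) - Δ_2) = 24.
Solving: m_0 = 110/21, m_1 = -52/21, m_2 = -40/21, m_3 = 146/21.
On [0, 3], S(x) = 9 - 4·x + 55/21·x² - 3/7·x³.
With x = 1: S(1) = 151/21.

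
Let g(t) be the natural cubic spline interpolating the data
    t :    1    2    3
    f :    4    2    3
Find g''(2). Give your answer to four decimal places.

Let M_i = g''(x_i). Step sizes h_i = 1, 1; slopes of the chords Δ_i = (y_(i+1) - y_i)/h_i = -2, 1.
  1·M_0 + 4·M_1 + 1·M_2 = 6(Δ_1 - Δ_0) = 18
Natural end conditions: M_0 = M_2 = 0.
Hence M_0 = 0, M_1 = 9/2, M_2 = 0.

4.5000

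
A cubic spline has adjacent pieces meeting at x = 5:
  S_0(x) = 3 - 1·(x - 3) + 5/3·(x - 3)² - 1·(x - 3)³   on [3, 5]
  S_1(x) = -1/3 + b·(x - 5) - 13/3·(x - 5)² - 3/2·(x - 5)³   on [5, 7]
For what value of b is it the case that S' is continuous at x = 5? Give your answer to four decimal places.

S_0'(x) = -1 + 10/3·(x - 3) - 3·(x - 3)², so S_0'(5) = -19/3. On the right, S_1'(5) = b, so b = -19/3.

-6.3333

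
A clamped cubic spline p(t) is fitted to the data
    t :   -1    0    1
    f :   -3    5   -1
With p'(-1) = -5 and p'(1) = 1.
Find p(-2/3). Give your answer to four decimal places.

-1.8519

Put M_i = p'' at the i-th knot. Here h = (1, 1) and Δ = (8, -6), so the interior equations h_(i-1)·M_(i-1) + 2(h_(i-1)+h_i)·M_i + h_i·M_(i+1) = 6(Δ_i − Δ_(i-1)) read
  1·M_0 + 4·M_1 + 1·M_2 = 6(Δ_1 - Δ_0) = -84
Clamped end conditions give two more equations: 2h_0·M_0 + h_0·M_1 = 6(Δ_0 - p'(-1)) = 78 and h_1·M_1 + 2h_1·M_2 = 6(p'(1) - Δ_1) = 42.
Solving: M_0 = 63, M_1 = -48, M_2 = 45.
On [-1, 0], p(t) = -3 - 5·(t + 1) + 63/2·(t + 1)² - 37/2·(t + 1)³.
With (t + 1) = 1/3: p(-2/3) = -50/27.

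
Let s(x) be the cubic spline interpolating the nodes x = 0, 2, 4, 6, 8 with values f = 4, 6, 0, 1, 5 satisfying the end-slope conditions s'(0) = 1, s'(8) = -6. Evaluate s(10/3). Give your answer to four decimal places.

2.1653

With M_i denoting the second derivative at x_i, h_i = 2, 2, 2, 2, and Δ_i = (y_(i+1) − y_i)/h_i = 1, -3, 1/2, 2:
  2·M_0 + 8·M_1 + 2·M_2 = 6(Δ_1 - Δ_0) = -24
  2·M_1 + 8·M_2 + 2·M_3 = 6(Δ_2 - Δ_1) = 21
  2·M_2 + 8·M_3 + 2·M_4 = 6(Δ_3 - Δ_2) = 9
Clamped end conditions give two more equations: 2h_0·M_0 + h_0·M_1 = 6(Δ_0 - s'(0)) = 0 and h_3·M_3 + 2h_3·M_4 = 6(s'(8) - Δ_3) = -48.
Solving the tridiagonal system: M_0 = 235/112, M_1 = -235/56, M_2 = 43/16, M_3 = 221/56, M_4 = -1565/112.
On [2, 4], s(x) = 6 - 123/112·(x - 2) - 235/112·(x - 2)² + 257/448·(x - 2)³.
With (x - 2) = 4/3: s(10/3) = 1637/756.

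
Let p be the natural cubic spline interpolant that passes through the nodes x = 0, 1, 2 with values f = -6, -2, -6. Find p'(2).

-6

Let M_i = p''(x_i). Step sizes h_i = 1, 1; slopes of the chords Δ_i = (y_(i+1) - y_i)/h_i = 4, -4.
  1·M_0 + 4·M_1 + 1·M_2 = 6(Δ_1 - Δ_0) = -48
Natural end conditions: M_0 = M_2 = 0.
Solving the tridiagonal system: M_0 = 0, M_1 = -12, M_2 = 0.
On [1, 2], p'(x) = b_1 + 2c_1·(x - 1) + 3d_1·(x - 1)² with b_1 = Δ_1 - h_1(2M_1 + M_2)/6 = 0, c_1 = M_1/2 = -6, d_1 = (M_2 - M_1)/(6h_1) = 2. So p'(2) = -6.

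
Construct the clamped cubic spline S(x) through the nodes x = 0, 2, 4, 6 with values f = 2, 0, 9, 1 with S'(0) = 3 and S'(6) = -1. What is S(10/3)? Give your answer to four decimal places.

6.8889

Let σ_i = S''(x_i). Step sizes h_i = 2, 2, 2; slopes of the chords Δ_i = (y_(i+1) - y_i)/h_i = -1, 9/2, -4.
  2·σ_0 + 8·σ_1 + 2·σ_2 = 6(Δ_1 - Δ_0) = 33
  2·σ_1 + 8·σ_2 + 2·σ_3 = 6(Δ_2 - Δ_1) = -51
Clamped end conditions give two more equations: 2h_0·σ_0 + h_0·σ_1 = 6(Δ_0 - S'(0)) = -24 and h_2·σ_2 + 2h_2·σ_3 = 6(S'(6) - Δ_2) = 18.
Forward elimination and back-substitution give σ_0 = -65/6, σ_1 = 29/3, σ_2 = -34/3, σ_3 = 61/6.
On [2, 4], S(x) = 0 + 11/6·(x - 2) + 29/6·(x - 2)² - 7/4·(x - 2)³.
With (x - 2) = 4/3: S(10/3) = 62/9.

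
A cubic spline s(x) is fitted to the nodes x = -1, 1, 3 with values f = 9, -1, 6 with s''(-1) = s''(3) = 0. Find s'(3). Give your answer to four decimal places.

Write M_i for s''(x_i). With h_i = 2, 2 and divided differences Δ_i = -5, 7/2, the continuity of s' gives the tridiagonal system
  2·M_0 + 8·M_1 + 2·M_2 = 6(Δ_1 - Δ_0) = 51
Natural end conditions: M_0 = M_2 = 0.
Forward elimination and back-substitution give M_0 = 0, M_1 = 51/8, M_2 = 0.
On [1, 3], s'(x) = b_1 + 2c_1·(x - 1) + 3d_1·(x - 1)² with b_1 = Δ_1 - h_1(2M_1 + M_2)/6 = -3/4, c_1 = M_1/2 = 51/16, d_1 = (M_2 - M_1)/(6h_1) = -17/32. So s'(3) = 45/8.

5.6250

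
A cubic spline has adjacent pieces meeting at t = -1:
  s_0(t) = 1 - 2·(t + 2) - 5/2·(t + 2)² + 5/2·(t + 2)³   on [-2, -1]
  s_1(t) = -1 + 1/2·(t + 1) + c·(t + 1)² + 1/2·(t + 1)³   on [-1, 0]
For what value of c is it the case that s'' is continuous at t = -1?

5

s_0''(t) = -5 + 15·(t + 2), so s_0''(-1) = 10. On the right, s_1''(-1) = 2c, so c = 5.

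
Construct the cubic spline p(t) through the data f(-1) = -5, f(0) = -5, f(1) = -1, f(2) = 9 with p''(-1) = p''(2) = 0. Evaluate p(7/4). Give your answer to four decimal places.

Write m_i for p''(x_i). With h_i = 1, 1, 1 and divided differences Δ_i = 0, 4, 10, the continuity of p' gives the tridiagonal system
  1·m_0 + 4·m_1 + 1·m_2 = 6(Δ_1 - Δ_0) = 24
  1·m_1 + 4·m_2 + 1·m_3 = 6(Δ_2 - Δ_1) = 36
Natural end conditions: m_0 = m_3 = 0.
Solving the tridiagonal system: m_0 = 0, m_1 = 4, m_2 = 8, m_3 = 0.
On [1, 2], p(t) = -1 + 22/3·(t - 1) + 4·(t - 1)² - 4/3·(t - 1)³.
With (t - 1) = 3/4: p(7/4) = 99/16.

6.1875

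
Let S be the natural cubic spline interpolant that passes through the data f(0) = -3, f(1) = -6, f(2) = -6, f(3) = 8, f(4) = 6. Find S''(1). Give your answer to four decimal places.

Let σ_i = S''(x_i). Step sizes h_i = 1, 1, 1, 1; slopes of the chords Δ_i = (y_(i+1) - y_i)/h_i = -3, 0, 14, -2.
  1·σ_0 + 4·σ_1 + 1·σ_2 = 6(Δ_1 - Δ_0) = 18
  1·σ_1 + 4·σ_2 + 1·σ_3 = 6(Δ_2 - Δ_1) = 84
  1·σ_2 + 4·σ_3 + 1·σ_4 = 6(Δ_3 - Δ_2) = -96
Natural end conditions: σ_0 = σ_4 = 0.
Forward elimination and back-substitution give σ_0 = 0, σ_1 = -81/28, σ_2 = 207/7, σ_3 = -879/28, σ_4 = 0.

-2.8929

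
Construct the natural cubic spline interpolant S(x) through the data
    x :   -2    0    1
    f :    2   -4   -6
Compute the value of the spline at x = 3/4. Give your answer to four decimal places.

Put M_i = S'' at the i-th knot. Here h = (2, 1) and Δ = (-3, -2), so the interior equations h_(i-1)·M_(i-1) + 2(h_(i-1)+h_i)·M_i + h_i·M_(i+1) = 6(Δ_i − Δ_(i-1)) read
  2·M_0 + 6·M_1 + 1·M_2 = 6(Δ_1 - Δ_0) = 6
Natural end conditions: M_0 = M_2 = 0.
Forward elimination and back-substitution give M_0 = 0, M_1 = 1, M_2 = 0.
On [0, 1], S(x) = -4 - 7/3·x + 1/2·x² - 1/6·x³.
With x = 3/4: S(3/4) = -709/128.

-5.5391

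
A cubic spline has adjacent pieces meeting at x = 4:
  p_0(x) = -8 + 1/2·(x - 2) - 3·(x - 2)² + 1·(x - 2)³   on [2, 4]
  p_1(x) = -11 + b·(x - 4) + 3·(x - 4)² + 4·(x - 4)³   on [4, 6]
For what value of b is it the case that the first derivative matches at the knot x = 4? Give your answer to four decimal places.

p_0'(x) = 1/2 - 6·(x - 2) + 3·(x - 2)², so p_0'(4) = 1/2. On the right, p_1'(4) = b, so b = 1/2.

0.5000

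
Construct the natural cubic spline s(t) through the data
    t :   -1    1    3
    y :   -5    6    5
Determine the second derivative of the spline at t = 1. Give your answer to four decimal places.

-4.5000

Put M_i = s'' at the i-th knot. Here h = (2, 2) and Δ = (11/2, -1/2), so the interior equations h_(i-1)·M_(i-1) + 2(h_(i-1)+h_i)·M_i + h_i·M_(i+1) = 6(Δ_i − Δ_(i-1)) read
  2·M_0 + 8·M_1 + 2·M_2 = 6(Δ_1 - Δ_0) = -36
Natural end conditions: M_0 = M_2 = 0.
Hence M_0 = 0, M_1 = -9/2, M_2 = 0.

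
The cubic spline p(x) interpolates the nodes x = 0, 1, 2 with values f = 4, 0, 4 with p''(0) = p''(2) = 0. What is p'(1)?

Let M_i = p''(x_i). Step sizes h_i = 1, 1; slopes of the chords Δ_i = (y_(i+1) - y_i)/h_i = -4, 4.
  1·M_0 + 4·M_1 + 1·M_2 = 6(Δ_1 - Δ_0) = 48
Natural end conditions: M_0 = M_2 = 0.
Solving: M_0 = 0, M_1 = 12, M_2 = 0.
On [1, 2], p'(x) = b_1 + 2c_1·(x - 1) + 3d_1·(x - 1)² with b_1 = Δ_1 - h_1(2M_1 + M_2)/6 = 0, c_1 = M_1/2 = 6, d_1 = (M_2 - M_1)/(6h_1) = -2. So p'(1) = 0.

0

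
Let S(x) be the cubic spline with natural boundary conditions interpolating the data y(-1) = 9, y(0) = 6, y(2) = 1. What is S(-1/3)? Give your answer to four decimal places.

Put M_i = S'' at the i-th knot. Here h = (1, 2) and Δ = (-3, -5/2), so the interior equations h_(i-1)·M_(i-1) + 2(h_(i-1)+h_i)·M_i + h_i·M_(i+1) = 6(Δ_i − Δ_(i-1)) read
  1·M_0 + 6·M_1 + 2·M_2 = 6(Δ_1 - Δ_0) = 3
Natural end conditions: M_0 = M_2 = 0.
Hence M_0 = 0, M_1 = 1/2, M_2 = 0.
On [-1, 0], S(x) = 9 - 37/12·(x + 1) + 0·(x + 1)² + 1/12·(x + 1)³.
With (x + 1) = 2/3: S(-1/3) = 1129/162.

6.9691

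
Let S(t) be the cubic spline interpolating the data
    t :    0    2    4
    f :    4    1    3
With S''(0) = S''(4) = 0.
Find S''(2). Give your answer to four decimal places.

Write M_i for S''(x_i). With h_i = 2, 2 and divided differences Δ_i = -3/2, 1, the continuity of S' gives the tridiagonal system
  2·M_0 + 8·M_1 + 2·M_2 = 6(Δ_1 - Δ_0) = 15
Natural end conditions: M_0 = M_2 = 0.
Hence M_0 = 0, M_1 = 15/8, M_2 = 0.

1.8750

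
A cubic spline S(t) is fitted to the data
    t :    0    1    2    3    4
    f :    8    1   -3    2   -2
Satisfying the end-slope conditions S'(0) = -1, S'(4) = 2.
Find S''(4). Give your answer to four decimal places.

With σ_i denoting the second derivative at x_i, h_i = 1, 1, 1, 1, and Δ_i = (y_(i+1) − y_i)/h_i = -7, -4, 5, -4:
  1·σ_0 + 4·σ_1 + 1·σ_2 = 6(Δ_1 - Δ_0) = 18
  1·σ_1 + 4·σ_2 + 1·σ_3 = 6(Δ_2 - Δ_1) = 54
  1·σ_2 + 4·σ_3 + 1·σ_4 = 6(Δ_3 - Δ_2) = -54
Clamped end conditions give two more equations: 2h_0·σ_0 + h_0·σ_1 = 6(Δ_0 - S'(0)) = -36 and h_3·σ_3 + 2h_3·σ_4 = 6(S'(4) - Δ_3) = 36.
Solving: σ_0 = -573/28, σ_1 = 69/14, σ_2 = 75/4, σ_3 = -363/14, σ_4 = 867/28.

30.9643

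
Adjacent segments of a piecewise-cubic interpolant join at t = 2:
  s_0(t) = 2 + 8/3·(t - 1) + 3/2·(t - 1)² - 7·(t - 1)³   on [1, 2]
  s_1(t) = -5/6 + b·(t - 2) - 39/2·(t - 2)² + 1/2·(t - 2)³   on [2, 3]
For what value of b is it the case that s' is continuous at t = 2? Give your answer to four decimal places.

-15.3333

s_0'(t) = 8/3 + 3·(t - 1) - 21·(t - 1)², so s_0'(2) = -46/3. On the right, s_1'(2) = b, so b = -46/3.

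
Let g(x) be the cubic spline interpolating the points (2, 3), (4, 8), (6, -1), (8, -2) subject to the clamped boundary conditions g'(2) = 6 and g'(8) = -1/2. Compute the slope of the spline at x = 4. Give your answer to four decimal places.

Let σ_i = g''(x_i). Step sizes h_i = 2, 2, 2; slopes of the chords Δ_i = (y_(i+1) - y_i)/h_i = 5/2, -9/2, -1/2.
  2·σ_0 + 8·σ_1 + 2·σ_2 = 6(Δ_1 - Δ_0) = -42
  2·σ_1 + 8·σ_2 + 2·σ_3 = 6(Δ_2 - Δ_1) = 24
Clamped end conditions give two more equations: 2h_0·σ_0 + h_0·σ_1 = 6(Δ_0 - g'(2)) = -21 and h_2·σ_2 + 2h_2·σ_3 = 6(g'(8) - Δ_2) = 0.
Hence σ_0 = -34/15, σ_1 = -179/30, σ_2 = 77/15, σ_3 = -77/30.
On [4, 6], g'(x) = b_1 + 2c_1·(x - 4) + 3d_1·(x - 4)² with b_1 = Δ_1 - h_1(2σ_1 + σ_2)/6 = -67/30, c_1 = σ_1/2 = -179/60, d_1 = (σ_2 - σ_1)/(6h_1) = 37/40. So g'(4) = -67/30.

-2.2333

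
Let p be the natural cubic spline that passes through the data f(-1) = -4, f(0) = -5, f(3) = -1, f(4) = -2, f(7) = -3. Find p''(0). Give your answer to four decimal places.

2.8472

Let m_i = p''(x_i). Step sizes h_i = 1, 3, 1, 3; slopes of the chords Δ_i = (y_(i+1) - y_i)/h_i = -1, 4/3, -1, -1/3.
  1·m_0 + 8·m_1 + 3·m_2 = 6(Δ_1 - Δ_0) = 14
  3·m_1 + 8·m_2 + 1·m_3 = 6(Δ_2 - Δ_1) = -14
  1·m_2 + 8·m_3 + 3·m_4 = 6(Δ_3 - Δ_2) = 4
Natural end conditions: m_0 = m_4 = 0.
Forward elimination and back-substitution give m_0 = 0, m_1 = 205/72, m_2 = -79/27, m_3 = 187/216, m_4 = 0.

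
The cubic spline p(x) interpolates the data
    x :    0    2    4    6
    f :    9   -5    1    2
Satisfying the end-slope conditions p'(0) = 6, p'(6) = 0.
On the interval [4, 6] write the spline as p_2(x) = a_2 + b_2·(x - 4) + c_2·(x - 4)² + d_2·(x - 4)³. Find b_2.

4

Write σ_i for p''(x_i). With h_i = 2, 2, 2 and divided differences Δ_i = -7, 3, 1/2, the continuity of p' gives the tridiagonal system
  2·σ_0 + 8·σ_1 + 2·σ_2 = 6(Δ_1 - Δ_0) = 60
  2·σ_1 + 8·σ_2 + 2·σ_3 = 6(Δ_2 - Δ_1) = -15
Clamped end conditions give two more equations: 2h_0·σ_0 + h_0·σ_1 = 6(Δ_0 - p'(0)) = -78 and h_2·σ_2 + 2h_2·σ_3 = 6(p'(6) - Δ_2) = -3.
Solving the tridiagonal system: σ_0 = -55/2, σ_1 = 16, σ_2 = -13/2, σ_3 = 5/2.
On [4, 6], with p_2(x) = a_2 + b_2·(x - 4) + c_2·(x - 4)² + d_2·(x - 4)³: c_2 = σ_2/2 = -13/4, d_2 = (σ_3 - σ_2)/(6h_2) = 3/4, b_2 = Δ_2 - h_2(2σ_2 + σ_3)/6 = 4.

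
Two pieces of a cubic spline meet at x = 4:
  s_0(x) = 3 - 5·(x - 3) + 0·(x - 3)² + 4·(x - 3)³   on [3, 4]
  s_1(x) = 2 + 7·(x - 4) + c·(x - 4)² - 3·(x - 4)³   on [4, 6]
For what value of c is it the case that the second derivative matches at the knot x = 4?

s_0''(x) = 0 + 24·(x - 3), so s_0''(4) = 24. On the right, s_1''(4) = 2c, so c = 12.

12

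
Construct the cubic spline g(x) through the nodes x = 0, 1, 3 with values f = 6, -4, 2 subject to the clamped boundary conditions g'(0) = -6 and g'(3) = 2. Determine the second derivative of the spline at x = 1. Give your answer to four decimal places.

20.6667

Write σ_i for g''(x_i). With h_i = 1, 2 and divided differences Δ_i = -10, 3, the continuity of g' gives the tridiagonal system
  1·σ_0 + 6·σ_1 + 2·σ_2 = 6(Δ_1 - Δ_0) = 78
Clamped end conditions give two more equations: 2h_0·σ_0 + h_0·σ_1 = 6(Δ_0 - g'(0)) = -24 and h_1·σ_1 + 2h_1·σ_2 = 6(g'(3) - Δ_1) = -6.
Solving the tridiagonal system: σ_0 = -67/3, σ_1 = 62/3, σ_2 = -71/6.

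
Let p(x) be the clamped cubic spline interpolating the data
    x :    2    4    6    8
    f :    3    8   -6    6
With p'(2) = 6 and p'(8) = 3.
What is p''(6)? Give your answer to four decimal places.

Let M_i = p''(x_i). Step sizes h_i = 2, 2, 2; slopes of the chords Δ_i = (y_(i+1) - y_i)/h_i = 5/2, -7, 6.
  2·M_0 + 8·M_1 + 2·M_2 = 6(Δ_1 - Δ_0) = -57
  2·M_1 + 8·M_2 + 2·M_3 = 6(Δ_2 - Δ_1) = 78
Clamped end conditions give two more equations: 2h_0·M_0 + h_0·M_1 = 6(Δ_0 - p'(2)) = -21 and h_2·M_2 + 2h_2·M_3 = 6(p'(8) - Δ_2) = -18.
Hence M_0 = 3/10, M_1 = -111/10, M_2 = 78/5, M_3 = -123/10.

15.6000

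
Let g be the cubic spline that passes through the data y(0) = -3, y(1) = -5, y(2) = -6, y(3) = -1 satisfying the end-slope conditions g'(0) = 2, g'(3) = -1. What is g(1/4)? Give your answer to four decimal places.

-2.8531

Let M_i = g''(x_i). Step sizes h_i = 1, 1, 1; slopes of the chords Δ_i = (y_(i+1) - y_i)/h_i = -2, -1, 5.
  1·M_0 + 4·M_1 + 1·M_2 = 6(Δ_1 - Δ_0) = 6
  1·M_1 + 4·M_2 + 1·M_3 = 6(Δ_2 - Δ_1) = 36
Clamped end conditions give two more equations: 2h_0·M_0 + h_0·M_1 = 6(Δ_0 - g'(0)) = -24 and h_2·M_2 + 2h_2·M_3 = 6(g'(3) - Δ_2) = -36.
Forward elimination and back-substitution give M_0 = -62/5, M_1 = 4/5, M_2 = 76/5, M_3 = -128/5.
On [0, 1], g(x) = -3 + 2·x - 31/5·x² + 11/5·x³.
With x = 1/4: g(1/4) = -913/320.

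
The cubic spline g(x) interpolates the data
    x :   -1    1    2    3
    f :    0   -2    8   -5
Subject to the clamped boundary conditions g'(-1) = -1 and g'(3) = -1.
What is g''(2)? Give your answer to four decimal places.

-56.7273

Write σ_i for g''(x_i). With h_i = 2, 1, 1 and divided differences Δ_i = -1, 10, -13, the continuity of g' gives the tridiagonal system
  2·σ_0 + 6·σ_1 + 1·σ_2 = 6(Δ_1 - Δ_0) = 66
  1·σ_1 + 4·σ_2 + 1·σ_3 = 6(Δ_2 - Δ_1) = -138
Clamped end conditions give two more equations: 2h_0·σ_0 + h_0·σ_1 = 6(Δ_0 - g'(-1)) = 0 and h_2·σ_2 + 2h_2·σ_3 = 6(g'(3) - Δ_2) = 72.
Hence σ_0 = -135/11, σ_1 = 270/11, σ_2 = -624/11, σ_3 = 708/11.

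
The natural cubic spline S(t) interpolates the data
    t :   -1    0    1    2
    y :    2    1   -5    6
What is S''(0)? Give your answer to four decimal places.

-14.8000

Let M_i = S''(x_i). Step sizes h_i = 1, 1, 1; slopes of the chords Δ_i = (y_(i+1) - y_i)/h_i = -1, -6, 11.
  1·M_0 + 4·M_1 + 1·M_2 = 6(Δ_1 - Δ_0) = -30
  1·M_1 + 4·M_2 + 1·M_3 = 6(Δ_2 - Δ_1) = 102
Natural end conditions: M_0 = M_3 = 0.
Solving the tridiagonal system: M_0 = 0, M_1 = -74/5, M_2 = 146/5, M_3 = 0.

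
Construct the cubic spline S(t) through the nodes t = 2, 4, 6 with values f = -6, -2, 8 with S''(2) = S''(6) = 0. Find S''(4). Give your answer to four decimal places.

2.2500

With M_i denoting the second derivative at x_i, h_i = 2, 2, and Δ_i = (y_(i+1) − y_i)/h_i = 2, 5:
  2·M_0 + 8·M_1 + 2·M_2 = 6(Δ_1 - Δ_0) = 18
Natural end conditions: M_0 = M_2 = 0.
Forward elimination and back-substitution give M_0 = 0, M_1 = 9/4, M_2 = 0.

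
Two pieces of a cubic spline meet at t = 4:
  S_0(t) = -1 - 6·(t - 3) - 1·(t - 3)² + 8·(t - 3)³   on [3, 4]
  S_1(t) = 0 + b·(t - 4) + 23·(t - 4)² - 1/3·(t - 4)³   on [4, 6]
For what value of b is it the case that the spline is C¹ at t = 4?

16

S_0'(t) = -6 - 2·(t - 3) + 24·(t - 3)², so S_0'(4) = 16. On the right, S_1'(4) = b, so b = 16.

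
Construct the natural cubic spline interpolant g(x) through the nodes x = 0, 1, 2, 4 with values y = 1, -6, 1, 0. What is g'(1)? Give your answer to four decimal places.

0.9565

With M_i denoting the second derivative at x_i, h_i = 1, 1, 2, and Δ_i = (y_(i+1) − y_i)/h_i = -7, 7, -1/2:
  1·M_0 + 4·M_1 + 1·M_2 = 6(Δ_1 - Δ_0) = 84
  1·M_1 + 6·M_2 + 2·M_3 = 6(Δ_2 - Δ_1) = -45
Natural end conditions: M_0 = M_3 = 0.
Hence M_0 = 0, M_1 = 549/23, M_2 = -264/23, M_3 = 0.
On [1, 2], g'(x) = b_1 + 2c_1·(x - 1) + 3d_1·(x - 1)² with b_1 = Δ_1 - h_1(2M_1 + M_2)/6 = 22/23, c_1 = M_1/2 = 549/46, d_1 = (M_2 - M_1)/(6h_1) = -271/46. So g'(1) = 22/23.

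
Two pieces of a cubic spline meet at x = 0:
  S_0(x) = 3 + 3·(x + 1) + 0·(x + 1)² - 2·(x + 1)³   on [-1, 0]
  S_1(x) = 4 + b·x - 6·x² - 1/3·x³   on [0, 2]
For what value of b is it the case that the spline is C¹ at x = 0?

S_0'(x) = 3 + 0·(x + 1) - 6·(x + 1)², so S_0'(0) = -3. On the right, S_1'(0) = b, so b = -3.

-3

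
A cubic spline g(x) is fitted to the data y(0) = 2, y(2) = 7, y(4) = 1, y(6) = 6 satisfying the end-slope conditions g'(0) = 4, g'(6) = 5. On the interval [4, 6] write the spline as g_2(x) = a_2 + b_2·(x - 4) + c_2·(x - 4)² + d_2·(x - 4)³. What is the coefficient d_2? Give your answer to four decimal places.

Write M_i for g''(x_i). With h_i = 2, 2, 2 and divided differences Δ_i = 5/2, -3, 5/2, the continuity of g' gives the tridiagonal system
  2·M_0 + 8·M_1 + 2·M_2 = 6(Δ_1 - Δ_0) = -33
  2·M_1 + 8·M_2 + 2·M_3 = 6(Δ_2 - Δ_1) = 33
Clamped end conditions give two more equations: 2h_0·M_0 + h_0·M_1 = 6(Δ_0 - g'(0)) = -9 and h_2·M_2 + 2h_2·M_3 = 6(g'(6) - Δ_2) = 15.
Solving: M_0 = 8/15, M_1 = -167/30, M_2 = 157/30, M_3 = 17/15.
On [4, 6], with g_2(x) = a_2 + b_2·(x - 4) + c_2·(x - 4)² + d_2·(x - 4)³: c_2 = M_2/2 = 157/60, d_2 = (M_3 - M_2)/(6h_2) = -41/120, b_2 = Δ_2 - h_2(2M_2 + M_3)/6 = -41/30.

-0.3417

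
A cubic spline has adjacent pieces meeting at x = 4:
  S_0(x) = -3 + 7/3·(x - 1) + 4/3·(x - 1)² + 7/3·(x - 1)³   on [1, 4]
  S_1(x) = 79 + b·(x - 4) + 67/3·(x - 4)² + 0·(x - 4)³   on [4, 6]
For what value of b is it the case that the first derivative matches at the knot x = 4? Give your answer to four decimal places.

73.3333

S_0'(x) = 7/3 + 8/3·(x - 1) + 7·(x - 1)², so S_0'(4) = 220/3. On the right, S_1'(4) = b, so b = 220/3.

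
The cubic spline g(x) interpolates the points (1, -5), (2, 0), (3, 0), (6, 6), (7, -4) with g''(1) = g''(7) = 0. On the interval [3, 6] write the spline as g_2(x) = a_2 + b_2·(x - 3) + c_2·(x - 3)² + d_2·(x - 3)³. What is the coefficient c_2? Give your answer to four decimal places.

3.5094

Put M_i = g'' at the i-th knot. Here h = (1, 1, 3, 1) and Δ = (5, 0, 2, -10), so the interior equations h_(i-1)·M_(i-1) + 2(h_(i-1)+h_i)·M_i + h_i·M_(i+1) = 6(Δ_i − Δ_(i-1)) read
  1·M_0 + 4·M_1 + 1·M_2 = 6(Δ_1 - Δ_0) = -30
  1·M_1 + 8·M_2 + 3·M_3 = 6(Δ_2 - Δ_1) = 12
  3·M_2 + 8·M_3 + 1·M_4 = 6(Δ_3 - Δ_2) = -72
Natural end conditions: M_0 = M_4 = 0.
Solving the tridiagonal system: M_0 = 0, M_1 = -981/106, M_2 = 372/53, M_3 = -1233/106, M_4 = 0.
On [3, 6], with g_2(x) = a_2 + b_2·(x - 3) + c_2·(x - 3)² + d_2·(x - 3)³: c_2 = M_2/2 = 186/53, d_2 = (M_3 - M_2)/(6h_2) = -659/636, b_2 = Δ_2 - h_2(2M_2 + M_3)/6 = 169/212.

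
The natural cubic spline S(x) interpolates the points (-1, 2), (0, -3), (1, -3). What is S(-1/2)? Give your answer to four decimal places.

Write m_i for S''(x_i). With h_i = 1, 1 and divided differences Δ_i = -5, 0, the continuity of S' gives the tridiagonal system
  1·m_0 + 4·m_1 + 1·m_2 = 6(Δ_1 - Δ_0) = 30
Natural end conditions: m_0 = m_2 = 0.
Solving the tridiagonal system: m_0 = 0, m_1 = 15/2, m_2 = 0.
On [-1, 0], S(x) = 2 - 25/4·(x + 1) + 0·(x + 1)² + 5/4·(x + 1)³.
With (x + 1) = 1/2: S(-1/2) = -31/32.

-0.9688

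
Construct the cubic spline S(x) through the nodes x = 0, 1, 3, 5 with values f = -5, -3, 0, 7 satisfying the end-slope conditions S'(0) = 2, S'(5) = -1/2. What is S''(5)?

-8

With M_i denoting the second derivative at x_i, h_i = 1, 2, 2, and Δ_i = (y_(i+1) − y_i)/h_i = 2, 3/2, 7/2:
  1·M_0 + 6·M_1 + 2·M_2 = 6(Δ_1 - Δ_0) = -3
  2·M_1 + 8·M_2 + 2·M_3 = 6(Δ_2 - Δ_1) = 12
Clamped end conditions give two more equations: 2h_0·M_0 + h_0·M_1 = 6(Δ_0 - S'(0)) = 0 and h_2·M_2 + 2h_2·M_3 = 6(S'(5) - Δ_2) = -24.
Solving: M_0 = 1, M_1 = -2, M_2 = 4, M_3 = -8.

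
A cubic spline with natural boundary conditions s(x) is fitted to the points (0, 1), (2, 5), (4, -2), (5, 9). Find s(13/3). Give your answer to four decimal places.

0.5976

Put M_i = s'' at the i-th knot. Here h = (2, 2, 1) and Δ = (2, -7/2, 11), so the interior equations h_(i-1)·M_(i-1) + 2(h_(i-1)+h_i)·M_i + h_i·M_(i+1) = 6(Δ_i − Δ_(i-1)) read
  2·M_0 + 8·M_1 + 2·M_2 = 6(Δ_1 - Δ_0) = -33
  2·M_1 + 6·M_2 + 1·M_3 = 6(Δ_2 - Δ_1) = 87
Natural end conditions: M_0 = M_3 = 0.
Solving: M_0 = 0, M_1 = -93/11, M_2 = 381/22, M_3 = 0.
On [4, 5], s(x) = -2 + 115/22·(x - 4) + 381/44·(x - 4)² - 127/44·(x - 4)³.
With (x - 4) = 1/3: s(13/3) = 355/594.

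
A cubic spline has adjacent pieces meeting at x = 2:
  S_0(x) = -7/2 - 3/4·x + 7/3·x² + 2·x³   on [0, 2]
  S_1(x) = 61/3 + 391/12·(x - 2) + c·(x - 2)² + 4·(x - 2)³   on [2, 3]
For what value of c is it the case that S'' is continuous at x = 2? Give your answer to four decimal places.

S_0''(x) = 14/3 + 12·x, so S_0''(2) = 86/3. On the right, S_1''(2) = 2c, so c = 43/3.

14.3333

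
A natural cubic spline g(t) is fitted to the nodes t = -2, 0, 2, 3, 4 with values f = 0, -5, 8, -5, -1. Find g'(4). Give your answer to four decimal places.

9.4881

With σ_i denoting the second derivative at x_i, h_i = 2, 2, 1, 1, and Δ_i = (y_(i+1) − y_i)/h_i = -5/2, 13/2, -13, 4:
  2·σ_0 + 8·σ_1 + 2·σ_2 = 6(Δ_1 - Δ_0) = 54
  2·σ_1 + 6·σ_2 + 1·σ_3 = 6(Δ_2 - Δ_1) = -117
  1·σ_2 + 4·σ_3 + 1·σ_4 = 6(Δ_3 - Δ_2) = 102
Natural end conditions: σ_0 = σ_4 = 0.
Forward elimination and back-substitution give σ_0 = 0, σ_1 = 397/28, σ_2 = -208/7, σ_3 = 461/14, σ_4 = 0.
On [3, 4], g'(t) = b_3 + 2c_3·(t - 3) + 3d_3·(t - 3)² with b_3 = Δ_3 - h_3(2σ_3 + σ_4)/6 = -293/42, c_3 = σ_3/2 = 461/28, d_3 = (σ_4 - σ_3)/(6h_3) = -461/84. So g'(4) = 797/84.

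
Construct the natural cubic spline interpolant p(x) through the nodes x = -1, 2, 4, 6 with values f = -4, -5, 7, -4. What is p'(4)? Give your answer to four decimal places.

1.2193

Let m_i = p''(x_i). Step sizes h_i = 3, 2, 2; slopes of the chords Δ_i = (y_(i+1) - y_i)/h_i = -1/3, 6, -11/2.
  3·m_0 + 10·m_1 + 2·m_2 = 6(Δ_1 - Δ_0) = 38
  2·m_1 + 8·m_2 + 2·m_3 = 6(Δ_2 - Δ_1) = -69
Natural end conditions: m_0 = m_3 = 0.
Forward elimination and back-substitution give m_0 = 0, m_1 = 221/38, m_2 = -383/38, m_3 = 0.
On [4, 6], p'(x) = b_2 + 2c_2·(x - 4) + 3d_2·(x - 4)² with b_2 = Δ_2 - h_2(2m_2 + m_3)/6 = 139/114, c_2 = m_2/2 = -383/76, d_2 = (m_3 - m_2)/(6h_2) = 383/456. So p'(4) = 139/114.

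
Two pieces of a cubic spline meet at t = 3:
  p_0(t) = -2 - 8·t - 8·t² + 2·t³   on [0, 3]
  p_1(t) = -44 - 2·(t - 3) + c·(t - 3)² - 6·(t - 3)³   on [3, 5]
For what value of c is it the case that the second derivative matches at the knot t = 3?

p_0''(t) = -16 + 12·t, so p_0''(3) = 20. On the right, p_1''(3) = 2c, so c = 10.

10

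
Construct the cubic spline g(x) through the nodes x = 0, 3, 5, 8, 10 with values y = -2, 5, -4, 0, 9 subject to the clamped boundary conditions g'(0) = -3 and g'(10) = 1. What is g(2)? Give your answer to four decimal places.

2.8863

With σ_i denoting the second derivative at x_i, h_i = 3, 2, 3, 2, and Δ_i = (y_(i+1) − y_i)/h_i = 7/3, -9/2, 4/3, 9/2:
  3·σ_0 + 10·σ_1 + 2·σ_2 = 6(Δ_1 - Δ_0) = -41
  2·σ_1 + 10·σ_2 + 3·σ_3 = 6(Δ_2 - Δ_1) = 35
  3·σ_2 + 10·σ_3 + 2·σ_4 = 6(Δ_3 - Δ_2) = 19
Clamped end conditions give two more equations: 2h_0·σ_0 + h_0·σ_1 = 6(Δ_0 - g'(0)) = 32 and h_3·σ_3 + 2h_3·σ_4 = 6(g'(10) - Δ_3) = -21.
Forward elimination and back-substitution give σ_0 = 802/87, σ_1 = -676/87, σ_2 = 787/174, σ_3 = 154/87, σ_4 = -2135/348.
On [0, 3], g(x) = -2 - 3·x + 401/87·x² - 739/783·x³.
With x = 2: g(2) = 2260/783.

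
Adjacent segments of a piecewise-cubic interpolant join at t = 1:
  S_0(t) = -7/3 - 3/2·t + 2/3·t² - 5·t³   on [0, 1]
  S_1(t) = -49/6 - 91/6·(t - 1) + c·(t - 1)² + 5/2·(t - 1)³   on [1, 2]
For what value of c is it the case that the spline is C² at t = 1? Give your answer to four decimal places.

-14.3333

S_0''(t) = 4/3 - 30·t, so S_0''(1) = -86/3. On the right, S_1''(1) = 2c, so c = -43/3.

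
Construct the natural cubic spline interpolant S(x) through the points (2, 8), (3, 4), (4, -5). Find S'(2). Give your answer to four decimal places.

-2.7500

Put M_i = S'' at the i-th knot. Here h = (1, 1) and Δ = (-4, -9), so the interior equations h_(i-1)·M_(i-1) + 2(h_(i-1)+h_i)·M_i + h_i·M_(i+1) = 6(Δ_i − Δ_(i-1)) read
  1·M_0 + 4·M_1 + 1·M_2 = 6(Δ_1 - Δ_0) = -30
Natural end conditions: M_0 = M_2 = 0.
Solving: M_0 = 0, M_1 = -15/2, M_2 = 0.
On [2, 3], S'(x) = b_0 + 2c_0·(x - 2) + 3d_0·(x - 2)² with b_0 = Δ_0 - h_0(2M_0 + M_1)/6 = -11/4, c_0 = M_0/2 = 0, d_0 = (M_1 - M_0)/(6h_0) = -5/4. So S'(2) = -11/4.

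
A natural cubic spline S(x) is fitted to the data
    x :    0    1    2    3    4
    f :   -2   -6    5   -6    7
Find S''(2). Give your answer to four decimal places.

Write m_i for S''(x_i). With h_i = 1, 1, 1, 1 and divided differences Δ_i = -4, 11, -11, 13, the continuity of S' gives the tridiagonal system
  1·m_0 + 4·m_1 + 1·m_2 = 6(Δ_1 - Δ_0) = 90
  1·m_1 + 4·m_2 + 1·m_3 = 6(Δ_2 - Δ_1) = -132
  1·m_2 + 4·m_3 + 1·m_4 = 6(Δ_3 - Δ_2) = 144
Natural end conditions: m_0 = m_4 = 0.
Solving: m_0 = 0, m_1 = 1011/28, m_2 = -381/7, m_3 = 1389/28, m_4 = 0.

-54.4286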